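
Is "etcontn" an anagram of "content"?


Word 1: "content" → sorted: cennott
Word 2: "etcontn" → sorted: cennott
Same letters? cennott == cennott
Anagram = Yes


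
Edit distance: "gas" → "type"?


Word 1: "gas" (length 3)
Word 2: "type" (length 4)
One optimal edit sequence (insert/delete/substitute each cost 1):
  1. insert 't'  (+1)
  2. substitute 'g' -> 'y'  (+1)
  3. substitute 'a' -> 'p'  (+1)
  4. substitute 's' -> 'e'  (+1)
Total edit operations: 4
Edit distance = 4


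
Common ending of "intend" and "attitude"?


Word 1: "intend"
Word 2: "attitude"
Comparing from end:
  Pos -1: 'd' != 'e' (stop)
LCS = "" (length 0)


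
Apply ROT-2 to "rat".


Word: "rat"
Shift: 2
Each letter → (letter + shift) mod 26:
  'r' (17) + 2 = 19 → 't'
  'a' (0) + 2 = 2 → 'c'
  't' (19) + 2 = 21 → 'v'
Result = "tcv"


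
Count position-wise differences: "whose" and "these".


Comparing character by character (same length = 5):
  Pos 0: 'w' vs 't' !=
  Pos 1: 'h' vs 'h' =
  Pos 2: 'o' vs 'e' !=
  Pos 3: 's' vs 's' =
  Pos 4: 'e' vs 'e' =
Hamming distance = 2


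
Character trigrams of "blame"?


Word: "blame" (length 5)
Number of trigrams = 5 - 3 + 1 = 3
  Position 0: "bla"
  Position 1: "lam"
  Position 2: "ame"
Trigrams = "bla", "lam", "ame"


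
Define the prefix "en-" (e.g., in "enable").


Prefix: en-
Example: enable (en- + able)
Meaning = cause to / put into


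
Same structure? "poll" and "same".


Pattern of "poll": [0, 1, 2, 2]
Pattern of "same": [0, 1, 2, 3]
Patterns do not match
Same pattern = No


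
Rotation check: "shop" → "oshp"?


Word: "shop", Candidate: "oshp"
Method: check if candidate is substring of word+word
"shopshop" contains "oshp"? No
Is rotation = No


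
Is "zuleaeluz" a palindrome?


Word: "zuleaeluz"
Reversed: "zuleaeluz"
Forward == Backward? zuleaeluz == zuleaeluz
Palindrome = Yes


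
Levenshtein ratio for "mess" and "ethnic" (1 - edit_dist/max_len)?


Word 1: "mess" (length 4)
Word 2: "ethnic" (length 6)
One optimal edit sequence:
  1. insert 'e'  (+1)
  2. insert 't'  (+1)
  3. substitute 'm' -> 'h'  (+1)
  4. substitute 'e' -> 'n'  (+1)
  5. substitute 's' -> 'i'  (+1)
  6. substitute 's' -> 'c'  (+1)
Edit distance = 6
Max length = max(4, 6) = 6
Similarity = 1 - 6/6
= 0.0000


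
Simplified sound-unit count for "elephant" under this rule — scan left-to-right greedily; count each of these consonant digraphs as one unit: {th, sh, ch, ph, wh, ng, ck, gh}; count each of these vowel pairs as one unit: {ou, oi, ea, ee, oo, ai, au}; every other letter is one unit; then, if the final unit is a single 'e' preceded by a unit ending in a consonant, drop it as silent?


Word: "elephant" (8 letters)
Left-to-right scan:
  (1) 'e' (letter)
  (2) 'l' (letter)
  (3) 'e' (letter)
  (4) 'ph' (digraph)
  (5) 'a' (letter)
  (6) 'n' (letter)
  (7) 't' (letter)
Units from scan: 7
Sound units = 7 units


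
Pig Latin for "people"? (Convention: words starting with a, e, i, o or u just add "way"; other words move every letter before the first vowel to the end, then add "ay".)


Word: "people"
Starts with consonant(s) → move to end, add 'ay'
Consonant cluster: "p"
Pig Latin = "eoplepay"


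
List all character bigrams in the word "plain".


Word: "plain" (length 5)
Number of bigrams = 5 - 2 + 1 = 4
  Position 0: "pl"
  Position 1: "la"
  Position 2: "ai"
  Position 3: "in"
Bigrams = "pl", "la", "ai", "in"


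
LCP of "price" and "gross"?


Word 1: "price"
Word 2: "gross"
Comparing from start:
  Pos 0: 'p' != 'g' (stop)
LCP = "" (length 0)


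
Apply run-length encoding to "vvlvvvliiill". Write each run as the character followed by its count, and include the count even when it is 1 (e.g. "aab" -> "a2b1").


String: "vvlvvvliiill"
Scanning for consecutive runs:
  'v' x 2
  'l' x 1
  'v' x 3
  'l' x 1
  'i' x 3
  'l' x 2
RLE = "v2l1v3l1i3l2"


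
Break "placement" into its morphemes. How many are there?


Word: "placement"
Morphemes: place + -ment
Each morpheme carries meaning
= 2 morphemes


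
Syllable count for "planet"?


Word: "planet"
Syllable breakdown: plan / et
Counting: 2 parts
= 2 syllables


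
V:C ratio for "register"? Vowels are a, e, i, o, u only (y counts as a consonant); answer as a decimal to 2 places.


Word: "register"
Vowels (a,e,i,o,u): 3
Consonants: 5
Ratio = 3/5
= 0.60


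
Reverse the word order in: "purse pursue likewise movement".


Original: "purse pursue likewise movement"
Words (1..n): purse | pursue | likewise | movement
Reversed (n..1): movement | likewise | pursue | purse
Result = "movement likewise pursue purse"


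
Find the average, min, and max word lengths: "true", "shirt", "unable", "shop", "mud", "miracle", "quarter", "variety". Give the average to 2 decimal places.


Lengths: "true"=4, "shirt"=5, "unable"=6, "shop"=4, "mud"=3, "miracle"=7, "quarter"=7, "variety"=7
Sum = 43, Count = 8
Average = 43/8 = 5.38
= avg=5.38, min=3, max=7


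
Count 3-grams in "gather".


Word: "gather" (length 6)
Number of 3-grams = length - 3 + 1 = 6 - 3 + 1
= 4


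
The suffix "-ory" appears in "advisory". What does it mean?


Suffix: -ory
Example: advisory (advise + -ory, with a spelling change)
Meaning = relating to / place for


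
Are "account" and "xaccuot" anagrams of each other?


Word 1: "account" → sorted: accnotu
Word 2: "xaccuot" → sorted: accotux
Same letters? accnotu != accotux
Anagram = No


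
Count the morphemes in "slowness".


Word: "slowness"
Morphemes: slow / -ness
Each morpheme carries meaning
= 2 morphemes


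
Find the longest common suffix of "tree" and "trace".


Word 1: "tree"
Word 2: "trace"
Comparing from end:
  Pos -1: 'e' == 'e'
  Pos -2: 'e' != 'c' (stop)
LCS = "e" (length 1)


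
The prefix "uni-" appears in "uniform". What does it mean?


Prefix: uni-
As in: uniform -> uni- + form
Meaning = one


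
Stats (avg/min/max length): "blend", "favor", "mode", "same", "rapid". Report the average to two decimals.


Lengths: "blend"=5, "favor"=5, "mode"=4, "same"=4, "rapid"=5
Sum = 23, Count = 5
Average = 23/5 = 4.60
= avg=4.60, min=4, max=5


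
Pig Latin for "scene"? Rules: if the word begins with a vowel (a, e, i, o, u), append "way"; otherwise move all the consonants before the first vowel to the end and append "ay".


Word: "scene"
Starts with consonant(s) → move to end, add 'ay'
Consonant cluster: "sc"
Pig Latin = "enescay"


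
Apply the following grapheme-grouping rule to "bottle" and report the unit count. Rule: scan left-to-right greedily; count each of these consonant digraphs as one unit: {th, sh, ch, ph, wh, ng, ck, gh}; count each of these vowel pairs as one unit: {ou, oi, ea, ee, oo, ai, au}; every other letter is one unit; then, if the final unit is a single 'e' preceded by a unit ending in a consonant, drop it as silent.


Word: "bottle" (6 letters)
Left-to-right scan:
  (1) 'b' (letter)
  (2) 'o' (letter)
  (3) 't' (letter)
  (4) 't' (letter)
  (5) 'l' (letter)
  (6) 'e' (letter)
Units from scan: 6
Final unit is 'e' after a consonant -> drop as silent (-1)
Sound units = 5 units


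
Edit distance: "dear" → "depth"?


Word 1: "dear" (length 4)
Word 2: "depth" (length 5)
One optimal edit sequence (insert/delete/substitute each cost 1):
  1. keep 'd'
  2. keep 'e'
  3. insert 'p'  (+1)
  4. substitute 'a' -> 't'  (+1)
  5. substitute 'r' -> 'h'  (+1)
Total edit operations: 3
Edit distance = 3


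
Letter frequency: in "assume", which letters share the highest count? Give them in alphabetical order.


Word: "assume"
Letter counts:
  'a': 1
  'e': 1
  'm': 1
  's': 2
  'u': 1
Maximum count = 2
Most frequent = 's' (2 times each)


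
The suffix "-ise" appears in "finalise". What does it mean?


Suffix: -ise
Example: finalise = final + -ise
Meaning = to make


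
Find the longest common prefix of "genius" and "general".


Word 1: "genius"
Word 2: "general"
Comparing from start:
  Pos 0: 'g' == 'g'
  Pos 1: 'e' == 'e'
  Pos 2: 'n' == 'n'
  Pos 3: 'i' != 'e' (stop)
LCP = "gen" (length 3)


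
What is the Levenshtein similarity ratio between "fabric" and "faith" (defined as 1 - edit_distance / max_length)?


Word 1: "fabric" (length 6)
Word 2: "faith" (length 5)
One optimal edit sequence:
  1. keep 'f'
  2. keep 'a'
  3. delete 'b'  (+1)
  4. substitute 'r' -> 'i'  (+1)
  5. substitute 'i' -> 't'  (+1)
  6. substitute 'c' -> 'h'  (+1)
Edit distance = 4
Max length = max(6, 5) = 6
Similarity = 1 - 4/6
= 0.3333


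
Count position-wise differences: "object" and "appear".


Comparing character by character (same length = 6):
  Pos 0: 'o' vs 'a' !=
  Pos 1: 'b' vs 'p' !=
  Pos 2: 'j' vs 'p' !=
  Pos 3: 'e' vs 'e' =
  Pos 4: 'c' vs 'a' !=
  Pos 5: 't' vs 'r' !=
Hamming distance = 5


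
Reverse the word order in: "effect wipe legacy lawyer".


Original: "effect wipe legacy lawyer"
Words (1..n): effect | wipe | legacy | lawyer
Reversed (n..1): lawyer | legacy | wipe | effect
Result = "lawyer legacy wipe effect"


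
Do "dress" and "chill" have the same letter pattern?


Pattern of "dress": [0, 1, 2, 3, 3]
Pattern of "chill": [0, 1, 2, 3, 3]
Patterns match
Same pattern = Yes


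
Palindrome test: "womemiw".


Word: "womemiw"
Reversed: "wimemow"
Forward == Backward? womemiw != wimemow
Palindrome = No


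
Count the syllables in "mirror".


Word: "mirror"
Syllable breakdown: mir · ror
Counting: 2 parts
= 2 syllables


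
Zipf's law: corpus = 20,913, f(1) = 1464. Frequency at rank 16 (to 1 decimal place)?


Zipf's law: f(r) = f(1) / r
f(1) = 1464
f(16) = 1464 / 16
= 91.5 occurrences


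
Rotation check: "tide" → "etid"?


Word: "tide", Candidate: "etid"
Method: check if candidate is substring of word+word
"tidetide" contains "etid"? Yes
Is rotation = Yes


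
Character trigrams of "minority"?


Word: "minority" (length 8)
Number of trigrams = 8 - 3 + 1 = 6
  Position 0: "min"
  Position 1: "ino"
  Position 2: "nor"
  Position 3: "ori"
  Position 4: "rit"
  Position 5: "ity"
Trigrams = "min", "ino", "nor", "ori", "rit", "ity"


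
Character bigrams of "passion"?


Word: "passion" (length 7)
Number of bigrams = 7 - 2 + 1 = 6
  Position 0: "pa"
  Position 1: "as"
  Position 2: "ss"
  Position 3: "si"
  Position 4: "io"
  Position 5: "on"
Bigrams = "pa", "as", "ss", "si", "io", "on"


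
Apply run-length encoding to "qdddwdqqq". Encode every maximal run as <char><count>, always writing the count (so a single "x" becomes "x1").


String: "qdddwdqqq"
Scanning for consecutive runs:
  'q' x 1
  'd' x 3
  'w' x 1
  'd' x 1
  'q' x 3
RLE = "q1d3w1d1q3"


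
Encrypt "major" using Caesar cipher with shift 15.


Word: "major"
Shift: 15
Each letter → (letter + shift) mod 26:
  'm' (12) + 15 = 1 → 'b'
  'a' (0) + 15 = 15 → 'p'
  'j' (9) + 15 = 24 → 'y'
  'o' (14) + 15 = 3 → 'd'
  'r' (17) + 15 = 6 → 'g'
Result = "bpydg"


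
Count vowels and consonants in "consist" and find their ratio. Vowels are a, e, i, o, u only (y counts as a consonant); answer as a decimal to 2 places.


Word: "consist"
Vowels (a,e,i,o,u): 2
Consonants: 5
Ratio = 2/5
= 0.40


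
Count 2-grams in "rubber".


Word: "rubber" (length 6)
Number of 2-grams = length - 2 + 1 = 6 - 2 + 1
= 5


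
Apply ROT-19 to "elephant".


Word: "elephant"
Shift: 19
Each letter → (letter + shift) mod 26:
  'e' (4) + 19 = 23 → 'x'
  'l' (11) + 19 = 4 → 'e'
  'e' (4) + 19 = 23 → 'x'
  'p' (15) + 19 = 8 → 'i'
  'h' (7) + 19 = 0 → 'a'
  'a' (0) + 19 = 19 → 't'
  'n' (13) + 19 = 6 → 'g'
  't' (19) + 19 = 12 → 'm'
Result = "xexiatgm"


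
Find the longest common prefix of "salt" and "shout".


Word 1: "salt"
Word 2: "shout"
Comparing from start:
  Pos 0: 's' == 's'
  Pos 1: 'a' != 'h' (stop)
LCP = "s" (length 1)


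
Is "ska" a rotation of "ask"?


Word: "ask", Candidate: "ska"
Method: check if candidate is substring of word+word
"askask" contains "ska"? Yes
Is rotation = Yes


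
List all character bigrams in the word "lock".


Word: "lock" (length 4)
Number of bigrams = 4 - 2 + 1 = 3
  Position 0: "lo"
  Position 1: "oc"
  Position 2: "ck"
Bigrams = "lo", "oc", "ck"


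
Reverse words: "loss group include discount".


Original: "loss group include discount"
Words (1..n): loss | group | include | discount
Reversed (n..1): discount | include | group | loss
Result = "discount include group loss"


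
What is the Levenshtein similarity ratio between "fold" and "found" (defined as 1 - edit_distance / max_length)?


Word 1: "fold" (length 4)
Word 2: "found" (length 5)
One optimal edit sequence:
  1. keep 'f'
  2. keep 'o'
  3. insert 'u'  (+1)
  4. substitute 'l' -> 'n'  (+1)
  5. keep 'd'
Edit distance = 2
Max length = max(4, 5) = 5
Similarity = 1 - 2/5
= 0.6000


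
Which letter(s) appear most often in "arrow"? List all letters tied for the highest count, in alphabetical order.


Word: "arrow"
Letter counts:
  'a': 1
  'o': 1
  'r': 2
  'w': 1
Maximum count = 2
Most frequent = 'r' (2 times each)


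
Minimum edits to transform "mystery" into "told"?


Word 1: "mystery" (length 7)
Word 2: "told" (length 4)
One optimal edit sequence (insert/delete/substitute each cost 1):
  1. delete 'm'  (+1)
  2. delete 'y'  (+1)
  3. delete 's'  (+1)
  4. keep 't'
  5. substitute 'e' -> 'o'  (+1)
  6. substitute 'r' -> 'l'  (+1)
  7. substitute 'y' -> 'd'  (+1)
Total edit operations: 6
Edit distance = 6


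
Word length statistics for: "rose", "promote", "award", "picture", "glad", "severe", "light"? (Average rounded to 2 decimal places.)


Lengths: "rose"=4, "promote"=7, "award"=5, "picture"=7, "glad"=4, "severe"=6, "light"=5
Sum = 38, Count = 7
Average = 38/7 = 5.43
= avg=5.43, min=4, max=7


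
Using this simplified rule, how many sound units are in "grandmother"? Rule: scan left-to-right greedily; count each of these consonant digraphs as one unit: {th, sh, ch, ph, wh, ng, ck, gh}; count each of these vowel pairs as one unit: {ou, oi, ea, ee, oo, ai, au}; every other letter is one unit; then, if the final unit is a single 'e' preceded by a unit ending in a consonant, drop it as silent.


Word: "grandmother" (11 letters)
Left-to-right scan:
  1. 'g' (letter)
  2. 'r' (letter)
  3. 'a' (letter)
  4. 'n' (letter)
  5. 'd' (letter)
  6. 'm' (letter)
  7. 'o' (letter)
  8. 'th' (digraph)
  9. 'e' (letter)
  10. 'r' (letter)
Units from scan: 10
Sound units = 10 units


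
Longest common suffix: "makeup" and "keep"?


Word 1: "makeup"
Word 2: "keep"
Comparing from end:
  Pos -1: 'p' == 'p'
  Pos -2: 'u' != 'e' (stop)
LCS = "p" (length 1)


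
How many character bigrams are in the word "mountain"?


Word: "mountain" (length 8)
Number of 2-grams = length - 2 + 1 = 8 - 2 + 1
= 7


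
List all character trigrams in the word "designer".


Word: "designer" (length 8)
Number of trigrams = 8 - 3 + 1 = 6
  Position 0: "des"
  Position 1: "esi"
  Position 2: "sig"
  Position 3: "ign"
  Position 4: "gne"
  Position 5: "ner"
Trigrams = "des", "esi", "sig", "ign", "gne", "ner"


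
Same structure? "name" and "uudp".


Pattern of "name": [0, 1, 2, 3]
Pattern of "uudp": [0, 0, 1, 2]
Patterns do not match
Same pattern = No


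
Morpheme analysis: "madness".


Word: "madness"
Morphemes: mad / -ness
Each morpheme carries meaning
= 2 morphemes


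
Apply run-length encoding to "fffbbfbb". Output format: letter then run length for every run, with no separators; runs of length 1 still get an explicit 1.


String: "fffbbfbb"
Scanning for consecutive runs:
  'f' x 3
  'b' x 2
  'f' x 1
  'b' x 2
RLE = "f3b2f1b2"


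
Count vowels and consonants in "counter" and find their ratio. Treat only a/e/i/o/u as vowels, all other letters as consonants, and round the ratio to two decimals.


Word: "counter"
Vowels (a,e,i,o,u): 3
Consonants: 4
Ratio = 3/4
= 0.75


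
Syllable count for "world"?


Word: "world"
Syllable breakdown: world
Counting: 1 part
= 1 syllable


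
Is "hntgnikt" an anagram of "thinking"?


Word 1: "thinking" → sorted: ghiiknnt
Word 2: "hntgnikt" → sorted: ghiknntt
Same letters? ghiiknnt != ghiknntt
Anagram = No


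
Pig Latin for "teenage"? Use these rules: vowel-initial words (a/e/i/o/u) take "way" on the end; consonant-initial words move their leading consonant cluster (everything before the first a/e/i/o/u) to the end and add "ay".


Word: "teenage"
Starts with consonant(s) → move to end, add 'ay'
Consonant cluster: "t"
Pig Latin = "eenagetay"


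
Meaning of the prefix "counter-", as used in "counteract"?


Prefix: counter-
Example: counteract = counter- + act
Meaning = against / opposite


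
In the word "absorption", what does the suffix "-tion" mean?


Suffix: -tion
As in: absorption -> absorb + -tion, with a spelling change
Meaning = act or process


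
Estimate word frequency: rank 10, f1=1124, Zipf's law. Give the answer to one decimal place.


Zipf's law: f(r) = f(1) / r
f(1) = 1124
f(10) = 1124 / 10
= 112.4 occurrences


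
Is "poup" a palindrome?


Word: "poup"
Reversed: "puop"
Forward == Backward? poup != puop
Palindrome = No


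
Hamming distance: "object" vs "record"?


Comparing character by character (same length = 6):
  Pos 0: 'o' vs 'r' !=
  Pos 1: 'b' vs 'e' !=
  Pos 2: 'j' vs 'c' !=
  Pos 3: 'e' vs 'o' !=
  Pos 4: 'c' vs 'r' !=
  Pos 5: 't' vs 'd' !=
Hamming distance = 6


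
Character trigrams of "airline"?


Word: "airline" (length 7)
Number of trigrams = 7 - 3 + 1 = 5
  Position 0: "air"
  Position 1: "irl"
  Position 2: "rli"
  Position 3: "lin"
  Position 4: "ine"
Trigrams = "air", "irl", "rli", "lin", "ine"


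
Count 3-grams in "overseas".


Word: "overseas" (length 8)
Number of 3-grams = length - 3 + 1 = 8 - 3 + 1
= 6


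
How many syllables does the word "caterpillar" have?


Word: "caterpillar"
Syllable breakdown: cat | er | pil | lar
Counting: 4 parts
= 4 syllables


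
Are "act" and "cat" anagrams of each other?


Word 1: "act" → sorted: act
Word 2: "cat" → sorted: act
Same letters? act == act
Anagram = Yes


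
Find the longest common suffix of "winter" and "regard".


Word 1: "winter"
Word 2: "regard"
Comparing from end:
  Pos -1: 'r' != 'd' (stop)
LCS = "" (length 0)


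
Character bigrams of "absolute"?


Word: "absolute" (length 8)
Number of bigrams = 8 - 2 + 1 = 7
  Position 0: "ab"
  Position 1: "bs"
  Position 2: "so"
  Position 3: "ol"
  Position 4: "lu"
  Position 5: "ut"
  Position 6: "te"
Bigrams = "ab", "bs", "so", "ol", "lu", "ut", "te"


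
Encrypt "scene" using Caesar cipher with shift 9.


Word: "scene"
Shift: 9
Each letter → (letter + shift) mod 26:
  's' (18) + 9 = 1 → 'b'
  'c' (2) + 9 = 11 → 'l'
  'e' (4) + 9 = 13 → 'n'
  'n' (13) + 9 = 22 → 'w'
  'e' (4) + 9 = 13 → 'n'
Result = "blnwn"


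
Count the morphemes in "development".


Word: "development"
Morphemes: develop | -ment
Each morpheme carries meaning
= 2 morphemes


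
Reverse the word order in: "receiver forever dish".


Original: "receiver forever dish"
Words (1..n): receiver | forever | dish
Reversed (n..1): dish | forever | receiver
Result = "dish forever receiver"


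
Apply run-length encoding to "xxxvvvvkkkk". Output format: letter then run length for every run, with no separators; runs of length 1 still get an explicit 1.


String: "xxxvvvvkkkk"
Scanning for consecutive runs:
  'x' x 3
  'v' x 4
  'k' x 4
RLE = "x3v4k4"


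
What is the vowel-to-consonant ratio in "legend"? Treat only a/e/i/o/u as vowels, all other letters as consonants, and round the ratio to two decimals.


Word: "legend"
Vowels (a,e,i,o,u): 2
Consonants: 4
Ratio = 2/4
= 0.50


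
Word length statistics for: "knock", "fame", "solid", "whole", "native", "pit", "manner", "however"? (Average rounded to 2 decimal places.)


Lengths: "knock"=5, "fame"=4, "solid"=5, "whole"=5, "native"=6, "pit"=3, "manner"=6, "however"=7
Sum = 41, Count = 8
Average = 41/8 = 5.13
= avg=5.13, min=3, max=7


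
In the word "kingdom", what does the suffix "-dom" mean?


Suffix: -dom
As in: kingdom -> king + -dom
Meaning = state / realm


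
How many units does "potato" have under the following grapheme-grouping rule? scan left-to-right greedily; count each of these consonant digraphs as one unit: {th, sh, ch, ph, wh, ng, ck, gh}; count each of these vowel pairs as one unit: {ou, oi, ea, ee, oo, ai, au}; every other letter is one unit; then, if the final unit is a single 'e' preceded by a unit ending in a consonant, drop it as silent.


Word: "potato" (6 letters)
Left-to-right scan:
  (1) 'p' (letter)
  (2) 'o' (letter)
  (3) 't' (letter)
  (4) 'a' (letter)
  (5) 't' (letter)
  (6) 'o' (letter)
Units from scan: 6
Sound units = 6 units


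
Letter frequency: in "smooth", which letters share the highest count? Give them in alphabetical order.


Word: "smooth"
Letter counts:
  'h': 1
  'm': 1
  'o': 2
  's': 1
  't': 1
Maximum count = 2
Most frequent = 'o' (2 times each)


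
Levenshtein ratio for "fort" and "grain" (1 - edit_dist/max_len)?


Word 1: "fort" (length 4)
Word 2: "grain" (length 5)
One optimal edit sequence:
  1. insert 'g'  (+1)
  2. substitute 'f' -> 'r'  (+1)
  3. substitute 'o' -> 'a'  (+1)
  4. substitute 'r' -> 'i'  (+1)
  5. substitute 't' -> 'n'  (+1)
Edit distance = 5
Max length = max(4, 5) = 5
Similarity = 1 - 5/5
= 0.0000


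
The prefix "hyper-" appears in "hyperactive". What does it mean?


Prefix: hyper-
As in: hyperactive -> hyper- + active
Meaning = over / excessive


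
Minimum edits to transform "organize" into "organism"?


Word 1: "organize" (length 8)
Word 2: "organism" (length 8)
One optimal edit sequence (insert/delete/substitute each cost 1):
  1. keep 'o'
  2. keep 'r'
  3. keep 'g'
  4. keep 'a'
  5. keep 'n'
  6. keep 'i'
  7. substitute 'z' -> 's'  (+1)
  8. substitute 'e' -> 'm'  (+1)
Total edit operations: 2
Edit distance = 2


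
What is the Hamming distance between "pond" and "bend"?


Comparing character by character (same length = 4):
  Pos 0: 'p' vs 'b' !=
  Pos 1: 'o' vs 'e' !=
  Pos 2: 'n' vs 'n' =
  Pos 3: 'd' vs 'd' =
Hamming distance = 2


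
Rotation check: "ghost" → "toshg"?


Word: "ghost", Candidate: "toshg"
Method: check if candidate is substring of word+word
"ghostghost" contains "toshg"? No
Is rotation = No


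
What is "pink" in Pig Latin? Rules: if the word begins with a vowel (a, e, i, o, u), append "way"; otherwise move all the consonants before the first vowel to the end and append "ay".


Word: "pink"
Starts with consonant(s) → move to end, add 'ay'
Consonant cluster: "p"
Pig Latin = "inkpay"


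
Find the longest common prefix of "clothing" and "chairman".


Word 1: "clothing"
Word 2: "chairman"
Comparing from start:
  Pos 0: 'c' == 'c'
  Pos 1: 'l' != 'h' (stop)
LCP = "c" (length 1)


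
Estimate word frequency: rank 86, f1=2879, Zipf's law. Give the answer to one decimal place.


Zipf's law: f(r) = f(1) / r
f(1) = 2879
f(86) = 2879 / 86
= 33.5 occurrences


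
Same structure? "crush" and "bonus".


Pattern of "crush": [0, 1, 2, 3, 4]
Pattern of "bonus": [0, 1, 2, 3, 4]
Patterns match
Same pattern = Yes


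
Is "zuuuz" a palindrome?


Word: "zuuuz"
Reversed: "zuuuz"
Forward == Backward? zuuuz == zuuuz
Palindrome = Yes


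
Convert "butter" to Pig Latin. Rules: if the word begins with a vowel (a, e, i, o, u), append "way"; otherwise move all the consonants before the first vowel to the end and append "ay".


Word: "butter"
Starts with consonant(s) → move to end, add 'ay'
Consonant cluster: "b"
Pig Latin = "utterbay"


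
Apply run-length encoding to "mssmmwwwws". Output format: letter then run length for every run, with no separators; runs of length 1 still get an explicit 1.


String: "mssmmwwwws"
Scanning for consecutive runs:
  'm' x 1
  's' x 2
  'm' x 2
  'w' x 4
  's' x 1
RLE = "m1s2m2w4s1"


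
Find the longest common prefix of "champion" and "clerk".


Word 1: "champion"
Word 2: "clerk"
Comparing from start:
  Pos 0: 'c' == 'c'
  Pos 1: 'h' != 'l' (stop)
LCP = "c" (length 1)


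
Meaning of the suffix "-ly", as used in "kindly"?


Suffix: -ly
As in: kindly -> kind + -ly
Meaning = in a manner


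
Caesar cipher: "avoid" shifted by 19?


Word: "avoid"
Shift: 19
Each letter → (letter + shift) mod 26:
  'a' (0) + 19 = 19 → 't'
  'v' (21) + 19 = 14 → 'o'
  'o' (14) + 19 = 7 → 'h'
  'i' (8) + 19 = 1 → 'b'
  'd' (3) + 19 = 22 → 'w'
Result = "tohbw"


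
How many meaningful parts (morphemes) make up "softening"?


Word: "softening"
Morphemes: soft / -en / -ing
Each morpheme carries meaning
= 3 morphemes


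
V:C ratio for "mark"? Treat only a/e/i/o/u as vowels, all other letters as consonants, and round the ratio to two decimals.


Word: "mark"
Vowels (a,e,i,o,u): 1
Consonants: 3
Ratio = 1/3
= 0.33


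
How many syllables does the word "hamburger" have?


Word: "hamburger"
Syllable breakdown: ham-bur-ger
Counting: 3 parts
= 3 syllables


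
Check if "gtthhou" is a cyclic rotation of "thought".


Word: "thought", Candidate: "gtthhou"
Method: check if candidate is substring of word+word
"thoughtthought" contains "gtthhou"? No
Is rotation = No


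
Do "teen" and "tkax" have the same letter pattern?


Pattern of "teen": [0, 1, 1, 2]
Pattern of "tkax": [0, 1, 2, 3]
Patterns do not match
Same pattern = No


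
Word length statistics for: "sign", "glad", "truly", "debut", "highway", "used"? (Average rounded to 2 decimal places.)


Lengths: "sign"=4, "glad"=4, "truly"=5, "debut"=5, "highway"=7, "used"=4
Sum = 29, Count = 6
Average = 29/6 = 4.83
= avg=4.83, min=4, max=7


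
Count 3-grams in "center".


Word: "center" (length 6)
Number of 3-grams = length - 3 + 1 = 6 - 3 + 1
= 4


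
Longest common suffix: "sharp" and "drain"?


Word 1: "sharp"
Word 2: "drain"
Comparing from end:
  Pos -1: 'p' != 'n' (stop)
LCS = "" (length 0)


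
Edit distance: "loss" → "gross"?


Word 1: "loss" (length 4)
Word 2: "gross" (length 5)
One optimal edit sequence (insert/delete/substitute each cost 1):
  1. insert 'g'  (+1)
  2. substitute 'l' -> 'r'  (+1)
  3. keep 'o'
  4. keep 's'
  5. keep 's'
Total edit operations: 2
Edit distance = 2


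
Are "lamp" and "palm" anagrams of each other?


Word 1: "lamp" → sorted: almp
Word 2: "palm" → sorted: almp
Same letters? almp == almp
Anagram = Yes


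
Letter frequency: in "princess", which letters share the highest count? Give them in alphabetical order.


Word: "princess"
Letter counts:
  'c': 1
  'e': 1
  'i': 1
  'n': 1
  'p': 1
  'r': 1
  's': 2
Maximum count = 2
Most frequent = 's' (2 times each)


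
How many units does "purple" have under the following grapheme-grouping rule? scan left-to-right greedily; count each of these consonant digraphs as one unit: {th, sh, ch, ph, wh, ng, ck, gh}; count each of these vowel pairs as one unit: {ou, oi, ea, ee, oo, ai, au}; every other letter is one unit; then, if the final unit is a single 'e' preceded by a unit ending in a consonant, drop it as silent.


Word: "purple" (6 letters)
Left-to-right scan:
  (1) 'p' (letter)
  (2) 'u' (letter)
  (3) 'r' (letter)
  (4) 'p' (letter)
  (5) 'l' (letter)
  (6) 'e' (letter)
Units from scan: 6
Final unit is 'e' after a consonant -> drop as silent (-1)
Sound units = 5 units


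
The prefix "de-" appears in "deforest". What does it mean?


Prefix: de-
As in: deforest -> de- + forest
Meaning = remove / reverse


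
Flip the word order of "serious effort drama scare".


Original: "serious effort drama scare"
Words (1..n): serious | effort | drama | scare
Reversed (n..1): scare | drama | effort | serious
Result = "scare drama effort serious"


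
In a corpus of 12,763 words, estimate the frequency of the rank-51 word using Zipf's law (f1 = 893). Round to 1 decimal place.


Zipf's law: f(r) = f(1) / r
f(1) = 893
f(51) = 893 / 51
= 17.5 occurrences


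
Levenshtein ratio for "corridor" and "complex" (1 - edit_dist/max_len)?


Word 1: "corridor" (length 8)
Word 2: "complex" (length 7)
One optimal edit sequence:
  1. keep 'c'
  2. keep 'o'
  3. delete 'r'  (+1)
  4. substitute 'r' -> 'm'  (+1)
  5. substitute 'i' -> 'p'  (+1)
  6. substitute 'd' -> 'l'  (+1)
  7. substitute 'o' -> 'e'  (+1)
  8. substitute 'r' -> 'x'  (+1)
Edit distance = 6
Max length = max(8, 7) = 8
Similarity = 1 - 6/8
= 0.2500


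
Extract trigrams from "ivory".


Word: "ivory" (length 5)
Number of trigrams = 5 - 3 + 1 = 3
  Position 0: "ivo"
  Position 1: "vor"
  Position 2: "ory"
Trigrams = "ivo", "vor", "ory"


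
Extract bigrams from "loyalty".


Word: "loyalty" (length 7)
Number of bigrams = 7 - 2 + 1 = 6
  Position 0: "lo"
  Position 1: "oy"
  Position 2: "ya"
  Position 3: "al"
  Position 4: "lt"
  Position 5: "ty"
Bigrams = "lo", "oy", "ya", "al", "lt", "ty"


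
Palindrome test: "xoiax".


Word: "xoiax"
Reversed: "xaiox"
Forward == Backward? xoiax != xaiox
Palindrome = No


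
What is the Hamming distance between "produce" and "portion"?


Comparing character by character (same length = 7):
  Pos 0: 'p' vs 'p' =
  Pos 1: 'r' vs 'o' !=
  Pos 2: 'o' vs 'r' !=
  Pos 3: 'd' vs 't' !=
  Pos 4: 'u' vs 'i' !=
  Pos 5: 'c' vs 'o' !=
  Pos 6: 'e' vs 'n' !=
Hamming distance = 6


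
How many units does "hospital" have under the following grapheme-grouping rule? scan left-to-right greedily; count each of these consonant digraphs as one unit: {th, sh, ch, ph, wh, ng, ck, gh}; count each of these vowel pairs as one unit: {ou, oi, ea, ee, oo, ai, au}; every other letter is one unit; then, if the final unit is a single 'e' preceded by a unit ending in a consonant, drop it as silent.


Word: "hospital" (8 letters)
Left-to-right scan:
  (1) 'h' (letter)
  (2) 'o' (letter)
  (3) 's' (letter)
  (4) 'p' (letter)
  (5) 'i' (letter)
  (6) 't' (letter)
  (7) 'a' (letter)
  (8) 'l' (letter)
Units from scan: 8
Sound units = 8 units


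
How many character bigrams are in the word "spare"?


Word: "spare" (length 5)
Number of 2-grams = length - 2 + 1 = 5 - 2 + 1
= 4


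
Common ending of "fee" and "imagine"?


Word 1: "fee"
Word 2: "imagine"
Comparing from end:
  Pos -1: 'e' == 'e'
  Pos -2: 'e' != 'n' (stop)
LCS = "e" (length 1)


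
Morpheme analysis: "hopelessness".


Word: "hopelessness"
Morphemes: hope | -less | -ness
Each morpheme carries meaning
= 3 morphemes


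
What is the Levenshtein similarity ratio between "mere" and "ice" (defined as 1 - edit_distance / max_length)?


Word 1: "mere" (length 4)
Word 2: "ice" (length 3)
One optimal edit sequence:
  1. delete 'm'  (+1)
  2. substitute 'e' -> 'i'  (+1)
  3. substitute 'r' -> 'c'  (+1)
  4. keep 'e'
Edit distance = 3
Max length = max(4, 3) = 4
Similarity = 1 - 3/4
= 0.2500


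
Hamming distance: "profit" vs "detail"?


Comparing character by character (same length = 6):
  Pos 0: 'p' vs 'd' !=
  Pos 1: 'r' vs 'e' !=
  Pos 2: 'o' vs 't' !=
  Pos 3: 'f' vs 'a' !=
  Pos 4: 'i' vs 'i' =
  Pos 5: 't' vs 'l' !=
Hamming distance = 5


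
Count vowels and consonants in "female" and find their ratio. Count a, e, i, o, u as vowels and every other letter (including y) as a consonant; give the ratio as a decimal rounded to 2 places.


Word: "female"
Vowels (a,e,i,o,u): 3
Consonants: 3
Ratio = 3/3
= 1.00


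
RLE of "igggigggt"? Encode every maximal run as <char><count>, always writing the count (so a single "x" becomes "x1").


String: "igggigggt"
Scanning for consecutive runs:
  'i' x 1
  'g' x 3
  'i' x 1
  'g' x 3
  't' x 1
RLE = "i1g3i1g3t1"


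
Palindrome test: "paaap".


Word: "paaap"
Reversed: "paaap"
Forward == Backward? paaap == paaap
Palindrome = Yes


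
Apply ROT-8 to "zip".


Word: "zip"
Shift: 8
Each letter → (letter + shift) mod 26:
  'z' (25) + 8 = 7 → 'h'
  'i' (8) + 8 = 16 → 'q'
  'p' (15) + 8 = 23 → 'x'
Result = "hqx"


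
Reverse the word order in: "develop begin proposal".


Original: "develop begin proposal"
Words (1..n): develop | begin | proposal
Reversed (n..1): proposal | begin | develop
Result = "proposal begin develop"


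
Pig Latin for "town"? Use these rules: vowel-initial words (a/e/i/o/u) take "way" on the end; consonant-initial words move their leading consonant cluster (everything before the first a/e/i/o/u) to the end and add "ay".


Word: "town"
Starts with consonant(s) → move to end, add 'ay'
Consonant cluster: "t"
Pig Latin = "owntay"


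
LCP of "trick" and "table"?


Word 1: "trick"
Word 2: "table"
Comparing from start:
  Pos 0: 't' == 't'
  Pos 1: 'r' != 'a' (stop)
LCP = "t" (length 1)


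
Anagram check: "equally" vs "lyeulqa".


Word 1: "equally" → sorted: aellquy
Word 2: "lyeulqa" → sorted: aellquy
Same letters? aellquy == aellquy
Anagram = Yes


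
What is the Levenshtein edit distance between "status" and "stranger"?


Word 1: "status" (length 6)
Word 2: "stranger" (length 8)
One optimal edit sequence (insert/delete/substitute each cost 1):
  1. keep 's'
  2. keep 't'
  3. insert 'r'  (+1)
  4. keep 'a'
  5. insert 'n'  (+1)
  6. substitute 't' -> 'g'  (+1)
  7. substitute 'u' -> 'e'  (+1)
  8. substitute 's' -> 'r'  (+1)
Total edit operations: 5
Edit distance = 5


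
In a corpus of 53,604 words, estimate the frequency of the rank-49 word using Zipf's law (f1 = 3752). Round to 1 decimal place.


Zipf's law: f(r) = f(1) / r
f(1) = 3752
f(49) = 3752 / 49
= 76.6 occurrences


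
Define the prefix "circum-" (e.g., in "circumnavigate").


Prefix: circum-
Example: circumnavigate (circum- + navigate)
Meaning = around


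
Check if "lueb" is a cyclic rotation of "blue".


Word: "blue", Candidate: "lueb"
Method: check if candidate is substring of word+word
"blueblue" contains "lueb"? Yes
Is rotation = Yes


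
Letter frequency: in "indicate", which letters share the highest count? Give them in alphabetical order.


Word: "indicate"
Letter counts:
  'a': 1
  'c': 1
  'd': 1
  'e': 1
  'i': 2
  'n': 1
  't': 1
Maximum count = 2
Most frequent = 'i' (2 times each)


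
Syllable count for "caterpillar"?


Word: "caterpillar"
Syllable breakdown: cat-er-pil-lar
Counting: 4 parts
= 4 syllables


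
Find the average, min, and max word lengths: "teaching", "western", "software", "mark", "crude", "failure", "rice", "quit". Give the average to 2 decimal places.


Lengths: "teaching"=8, "western"=7, "software"=8, "mark"=4, "crude"=5, "failure"=7, "rice"=4, "quit"=4
Sum = 47, Count = 8
Average = 47/8 = 5.88
= avg=5.88, min=4, max=8


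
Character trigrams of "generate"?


Word: "generate" (length 8)
Number of trigrams = 8 - 3 + 1 = 6
  Position 0: "gen"
  Position 1: "ene"
  Position 2: "ner"
  Position 3: "era"
  Position 4: "rat"
  Position 5: "ate"
Trigrams = "gen", "ene", "ner", "era", "rat", "ate"


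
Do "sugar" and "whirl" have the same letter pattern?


Pattern of "sugar": [0, 1, 2, 3, 4]
Pattern of "whirl": [0, 1, 2, 3, 4]
Patterns match
Same pattern = Yes


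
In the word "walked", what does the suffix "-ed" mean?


Suffix: -ed
Example: walked = walk + -ed
Meaning = past tense


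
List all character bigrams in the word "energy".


Word: "energy" (length 6)
Number of bigrams = 6 - 2 + 1 = 5
  Position 0: "en"
  Position 1: "ne"
  Position 2: "er"
  Position 3: "rg"
  Position 4: "gy"
Bigrams = "en", "ne", "er", "rg", "gy"


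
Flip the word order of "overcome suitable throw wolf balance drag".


Original: "overcome suitable throw wolf balance drag"
Words (1..n): overcome | suitable | throw | wolf | balance | drag
Reversed (n..1): drag | balance | wolf | throw | suitable | overcome
Result = "drag balance wolf throw suitable overcome"


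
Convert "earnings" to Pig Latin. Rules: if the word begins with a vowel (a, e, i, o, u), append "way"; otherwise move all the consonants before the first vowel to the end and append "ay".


Word: "earnings"
Starts with vowel → add 'way'
Pig Latin = "earningsway"


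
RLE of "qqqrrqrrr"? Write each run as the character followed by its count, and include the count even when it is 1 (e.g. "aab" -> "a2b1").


String: "qqqrrqrrr"
Scanning for consecutive runs:
  'q' x 3
  'r' x 2
  'q' x 1
  'r' x 3
RLE = "q3r2q1r3"


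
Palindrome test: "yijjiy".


Word: "yijjiy"
Reversed: "yijjiy"
Forward == Backward? yijjiy == yijjiy
Palindrome = Yes


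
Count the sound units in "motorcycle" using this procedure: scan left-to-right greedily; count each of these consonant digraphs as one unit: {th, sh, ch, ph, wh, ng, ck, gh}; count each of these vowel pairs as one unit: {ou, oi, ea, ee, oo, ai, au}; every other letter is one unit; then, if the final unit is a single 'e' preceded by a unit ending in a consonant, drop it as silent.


Word: "motorcycle" (10 letters)
Left-to-right scan:
  1. 'm' (letter)
  2. 'o' (letter)
  3. 't' (letter)
  4. 'o' (letter)
  5. 'r' (letter)
  6. 'c' (letter)
  7. 'y' (letter)
  8. 'c' (letter)
  9. 'l' (letter)
  10. 'e' (letter)
Units from scan: 10
Final unit is 'e' after a consonant -> drop as silent (-1)
Sound units = 9 units


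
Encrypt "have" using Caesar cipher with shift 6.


Word: "have"
Shift: 6
Each letter → (letter + shift) mod 26:
  'h' (7) + 6 = 13 → 'n'
  'a' (0) + 6 = 6 → 'g'
  'v' (21) + 6 = 1 → 'b'
  'e' (4) + 6 = 10 → 'k'
Result = "ngbk"


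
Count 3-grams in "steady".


Word: "steady" (length 6)
Number of 3-grams = length - 3 + 1 = 6 - 3 + 1
= 4


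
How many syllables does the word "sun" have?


Word: "sun"
Syllable breakdown: sun
Counting: 1 part
= 1 syllable


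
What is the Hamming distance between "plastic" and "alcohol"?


Comparing character by character (same length = 7):
  Pos 0: 'p' vs 'a' !=
  Pos 1: 'l' vs 'l' =
  Pos 2: 'a' vs 'c' !=
  Pos 3: 's' vs 'o' !=
  Pos 4: 't' vs 'h' !=
  Pos 5: 'i' vs 'o' !=
  Pos 6: 'c' vs 'l' !=
Hamming distance = 6


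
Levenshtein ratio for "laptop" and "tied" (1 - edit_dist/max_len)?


Word 1: "laptop" (length 6)
Word 2: "tied" (length 4)
One optimal edit sequence:
  1. delete 'l'  (+1)
  2. delete 'a'  (+1)
  3. substitute 'p' -> 't'  (+1)
  4. substitute 't' -> 'i'  (+1)
  5. substitute 'o' -> 'e'  (+1)
  6. substitute 'p' -> 'd'  (+1)
Edit distance = 6
Max length = max(6, 4) = 6
Similarity = 1 - 6/6
= 0.0000


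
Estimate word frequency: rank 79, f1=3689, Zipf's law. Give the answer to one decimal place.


Zipf's law: f(r) = f(1) / r
f(1) = 3689
f(79) = 3689 / 79
= 46.7 occurrences


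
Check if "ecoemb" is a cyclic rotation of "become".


Word: "become", Candidate: "ecoemb"
Method: check if candidate is substring of word+word
"becomebecome" contains "ecoemb"? No
Is rotation = No


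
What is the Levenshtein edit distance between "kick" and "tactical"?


Word 1: "kick" (length 4)
Word 2: "tactical" (length 8)
One optimal edit sequence (insert/delete/substitute each cost 1):
  1. insert 't'  (+1)
  2. insert 'a'  (+1)
  3. insert 'c'  (+1)
  4. substitute 'k' -> 't'  (+1)
  5. keep 'i'
  6. keep 'c'
  7. insert 'a'  (+1)
  8. substitute 'k' -> 'l'  (+1)
Total edit operations: 6
Edit distance = 6


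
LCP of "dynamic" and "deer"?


Word 1: "dynamic"
Word 2: "deer"
Comparing from start:
  Pos 0: 'd' == 'd'
  Pos 1: 'y' != 'e' (stop)
LCP = "d" (length 1)


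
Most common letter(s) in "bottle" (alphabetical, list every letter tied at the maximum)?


Word: "bottle"
Letter counts:
  'b': 1
  'e': 1
  'l': 1
  'o': 1
  't': 2
Maximum count = 2
Most frequent = 't' (2 times each)


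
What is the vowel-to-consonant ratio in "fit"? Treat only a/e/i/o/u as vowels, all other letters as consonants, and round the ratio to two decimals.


Word: "fit"
Vowels (a,e,i,o,u): 1
Consonants: 2
Ratio = 1/2
= 0.50
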